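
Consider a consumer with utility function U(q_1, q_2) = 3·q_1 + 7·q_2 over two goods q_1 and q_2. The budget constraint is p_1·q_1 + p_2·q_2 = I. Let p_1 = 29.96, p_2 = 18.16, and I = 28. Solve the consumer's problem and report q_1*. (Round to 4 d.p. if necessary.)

q_1* = 0

q_2 gives more utility per dollar, so spend all income on q_2: q_2* = I/p_2, q_1* = 0.
Numerically: q_1* = 0, q_2* = 1.5419.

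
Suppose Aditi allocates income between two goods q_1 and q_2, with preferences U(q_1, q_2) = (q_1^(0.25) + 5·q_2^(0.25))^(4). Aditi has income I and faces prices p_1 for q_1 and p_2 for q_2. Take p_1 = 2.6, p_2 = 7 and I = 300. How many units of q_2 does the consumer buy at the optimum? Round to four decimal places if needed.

q_2* = 36.8597

MU_q_1 ∝ q_1^(-0.75), MU_q_2 ∝ 5·q_2^(-0.75), so MRS = (1/5)·(q_2/q_1)^(0.75) = p_1/p_2.
Solve for the ratio: q_2/q_1 = [5·p_1/p_2]^(4/3).
With the ratio pinned down, the budget gives q_1* = I/(p_1 + p_2·(q_2/q_1)) and q_2* = (q_2/q_1)·q_1*.
Numerically q_2/q_1 = 2.282761, so q_1* = 300/(2.6 + 7·2.282761) = 16.147 and q_2* = 2.282761·16.147 = 36.8597.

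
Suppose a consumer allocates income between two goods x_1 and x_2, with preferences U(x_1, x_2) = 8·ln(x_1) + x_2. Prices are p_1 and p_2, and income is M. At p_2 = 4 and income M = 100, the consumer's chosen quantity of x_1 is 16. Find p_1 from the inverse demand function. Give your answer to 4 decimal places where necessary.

Set MRS = p_1/p_2: (8/x_1)/1 = p_1/p_2.
So x_1*(p_1,p_2) = 8·p_2/p_1, independent of income; and x_2* = (M − 8·p_2)/p_2.
Set x_1* = 16 in the demand function and solve for p_1: p_1 = 2.

p_1 = 2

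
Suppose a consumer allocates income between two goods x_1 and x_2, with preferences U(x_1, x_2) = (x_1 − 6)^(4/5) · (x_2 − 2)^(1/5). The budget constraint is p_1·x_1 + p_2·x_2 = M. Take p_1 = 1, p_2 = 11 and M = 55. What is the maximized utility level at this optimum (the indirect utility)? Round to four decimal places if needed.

V = 10.1336

MRS = 4·(x_2−2)/(x_1−6). Tangency with p_1/p_2 gives x_2−2 = (1/4)·(p_1/p_2)·(x_1−6).
Substituting into the budget: x_1* = 6 + 0.8·(M − 6·p_1 − 2·p_2)/p_1, and x_2* = 2 + 0.2·(…)/p_2.
Discretionary income = 55 − 6·1 − 2·11 = 27; x_1* = 6 + 0.8·27/1 = 27.6; x_2* = 2 + 0.2·27/11 = 2.4909.
Utility at the optimum: U(27.6, 2.4909) = 10.1336.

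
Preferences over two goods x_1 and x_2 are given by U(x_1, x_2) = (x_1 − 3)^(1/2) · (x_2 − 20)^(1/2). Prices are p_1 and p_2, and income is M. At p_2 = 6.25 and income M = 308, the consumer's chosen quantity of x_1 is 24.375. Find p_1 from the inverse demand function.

p_1 = 4

Let x_1' = x_1−3, x_2' = x_2−20. MRS = x_2'/x_1' = p_1/p_2.
Substituting into the budget: x_1* = 3 + 0.5·(M − 3·p_1 − 20·p_2)/p_1, and x_2* = 20 + 0.5·(…)/p_2.
Set x_1* = 24.375 in the demand function and solve for p_1: p_1 = 4.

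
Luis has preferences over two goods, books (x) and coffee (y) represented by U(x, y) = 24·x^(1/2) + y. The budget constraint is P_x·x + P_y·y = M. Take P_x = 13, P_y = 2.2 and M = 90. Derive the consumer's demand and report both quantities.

x* = 4.124, y* = 16.5399

Utility is quasi-linear in y; the FOC for x is 12/√x = P_x/P_y.
Thus x* = (12·P_y/P_x)² — independent of M — with the rest of income spent on y.
Plugging in: x* = (12·2.2/13)² = 4.124, y* = 16.5399.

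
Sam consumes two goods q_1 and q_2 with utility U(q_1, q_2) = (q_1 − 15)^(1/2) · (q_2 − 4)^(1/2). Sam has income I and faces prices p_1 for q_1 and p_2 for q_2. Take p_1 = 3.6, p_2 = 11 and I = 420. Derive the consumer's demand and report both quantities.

q_1* = 59.7222, q_2* = 18.6364

Let q_1' = q_1−15, q_2' = q_2−4. MRS = q_2'/q_1' = p_1/p_2.
Substituting into the budget: q_1* = 15 + 0.5·(I − 15·p_1 − 4·p_2)/p_1, and q_2* = 4 + 0.5·(…)/p_2.
Discretionary income = 420 − 15·3.6 − 4·11 = 322; q_1* = 15 + 0.5·322/3.6 = 59.7222; q_2* = 4 + 0.5·322/11 = 18.6364.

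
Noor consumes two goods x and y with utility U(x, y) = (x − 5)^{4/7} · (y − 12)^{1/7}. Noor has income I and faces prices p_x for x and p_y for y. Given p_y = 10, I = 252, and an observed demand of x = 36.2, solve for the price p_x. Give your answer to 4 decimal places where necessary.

p_x = 3

MRS = 4·(y−12)/(x−5). Tangency with p_x/p_y gives y−12 = (1/4)·(p_x/p_y)·(x−5).
After buying the subsistence bundle (5, 12), a share 0.8 of the remaining income goes to x: x* = 5 + 0.8·(I − 5p_x − 12p_y)/p_x.
Set x* = 36.2 in the demand function and solve for p_x: p_x = 3.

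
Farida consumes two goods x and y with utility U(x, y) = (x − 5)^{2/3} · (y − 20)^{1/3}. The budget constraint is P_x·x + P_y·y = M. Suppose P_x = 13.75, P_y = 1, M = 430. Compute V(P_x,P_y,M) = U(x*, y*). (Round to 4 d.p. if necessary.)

This is Cobb-Douglas in (x−5, y−20): tangency gives 2/3·P_y·(y−20) = 1/3·P_x·(x−5).
After buying the subsistence bundle (5, 20), a share 2/3 of the remaining income goes to x: x* = 5 + 2/3·(M − 5P_x − 20P_y)/P_x.
Discretionary income = 430 − 5·13.75 − 20·1 = 341.25; x* = 5 + 2/3·341.25/13.75 = 21.5455; y* = 20 + 1/3·341.25/1 = 133.75.
Utility at the optimum: U(21.5455, 133.75) = 31.4608.

V = 31.4608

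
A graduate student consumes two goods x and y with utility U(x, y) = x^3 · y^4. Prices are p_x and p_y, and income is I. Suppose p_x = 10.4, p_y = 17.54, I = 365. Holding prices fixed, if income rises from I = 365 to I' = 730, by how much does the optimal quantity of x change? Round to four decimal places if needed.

Tangency: MRS = (3/4)·y/x = p_x/p_y.
Rearranging, p_y·y = (4/3)·p_x·x. Substituting into the budget gives p_x·x·(1 + (4/3)) = I.
Demand: x*(p_x,p_y,I) = 3/7·I/p_x and y* = 4/7·I/p_y.
At p_x=10.4, p_y=17.54, I=365: x* = 3/7·365/10.4 = 15.0412.
At I' = 730: x* = 30.0824. Change: 30.0824 − 15.0412 = 15.0412.

Δx* = 15.0412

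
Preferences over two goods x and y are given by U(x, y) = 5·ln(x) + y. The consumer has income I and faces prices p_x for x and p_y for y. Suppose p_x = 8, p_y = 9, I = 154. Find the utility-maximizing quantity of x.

x* = 5.625

Set MRS = p_x/p_y: (5/x)/1 = p_x/p_y.
So x*(p_x,p_y) = 5·p_y/p_x, independent of income; and y* = (I − 5·p_y)/p_y.
At the given prices: x* = 5·9/8 = 5.625.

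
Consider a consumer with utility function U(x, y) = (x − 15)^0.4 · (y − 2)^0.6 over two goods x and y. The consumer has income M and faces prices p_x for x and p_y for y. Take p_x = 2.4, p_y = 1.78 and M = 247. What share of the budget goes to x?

share on x = 0.4817

Discretionary income = 247 − 15·2.4 − 2·1.78 = 207.44; x* = 15 + 0.4·207.44/2.4 = 49.5733; y* = 2 + 0.6·207.44/1.78 = 71.9236.
Expenditure on x: 2.4·49.5733 = 118.976; share = 0.4817.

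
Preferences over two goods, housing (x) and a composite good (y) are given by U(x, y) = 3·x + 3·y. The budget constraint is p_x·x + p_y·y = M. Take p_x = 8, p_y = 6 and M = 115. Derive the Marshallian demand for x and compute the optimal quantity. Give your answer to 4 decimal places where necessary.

Perfect substitutes: compare marginal utility per dollar. 3/p_x vs 3/p_y → 0.375 vs 0.5.
y gives more utility per dollar, so spend all income on y: y* = M/p_y, x* = 0.
Numerically: x* = 0, y* = 19.1667.

x* = 0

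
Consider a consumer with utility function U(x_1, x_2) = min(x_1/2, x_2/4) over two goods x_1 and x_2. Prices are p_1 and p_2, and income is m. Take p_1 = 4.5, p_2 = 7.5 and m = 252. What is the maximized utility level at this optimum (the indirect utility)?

Here 2·4.5 + 4·7.5 = 39, giving x_1* = 12.9231 and x_2* = 25.8462.
Utility at the optimum: U(12.9231, 25.8462) = 6.4615.

V = 6.4615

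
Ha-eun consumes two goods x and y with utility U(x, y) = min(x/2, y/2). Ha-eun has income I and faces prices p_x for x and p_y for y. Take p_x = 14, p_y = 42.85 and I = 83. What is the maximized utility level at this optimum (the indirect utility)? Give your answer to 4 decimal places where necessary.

V = 0.73

Leontief preferences: the optimum is at the kink where x/2 = y/2, i.e. y = x.
Budget: p_x·x + p_y·x = I, so (2·p_x + 2·p_y)·x = 2·I.
Demand: x*(p_x,p_y,I) = 2·I/(2·p_x + 2·p_y), y* = 2·I/(2·p_x + 2·p_y).
Here 2·14 + 2·42.85 = 113.7, giving x* = 1.46 and y* = 1.46.
Utility at the optimum: U(1.46, 1.46) = 0.73.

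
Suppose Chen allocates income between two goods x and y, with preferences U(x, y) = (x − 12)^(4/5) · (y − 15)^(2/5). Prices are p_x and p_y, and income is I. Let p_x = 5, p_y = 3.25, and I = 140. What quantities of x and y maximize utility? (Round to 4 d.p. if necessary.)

This is Cobb-Douglas in (x−12, y−15): tangency gives 0.8·p_y·(y−15) = 0.4·p_x·(x−12).
After buying the subsistence bundle (12, 15), a share 2/3 of the remaining income goes to x: x* = 12 + 2/3·(I − 12p_x − 15p_y)/p_x.
Discretionary income = 140 − 12·5 − 15·3.25 = 31.25; x* = 12 + 2/3·31.25/5 = 16.1667; y* = 15 + 1/3·31.25/3.25 = 18.2051.

x* = 16.1667, y* = 18.2051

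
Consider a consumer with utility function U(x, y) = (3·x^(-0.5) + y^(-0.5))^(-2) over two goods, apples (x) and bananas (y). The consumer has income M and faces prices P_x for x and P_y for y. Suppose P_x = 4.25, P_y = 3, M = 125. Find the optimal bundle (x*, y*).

MRS = MU_x/MU_y = 3·(y/x)^(1.5). Set equal to P_x/P_y.
Solve for the ratio: y/x = [(1/3)·P_x/P_y]^(2/3).
With the ratio pinned down, the budget gives x* = M/(P_x + P_y·(y/x)) and y* = (y/x)·x*.
Numerically y/x = 0.606407, so x* = 125/(4.25 + 3·0.606407) = 20.5957 and y* = 0.606407·20.5957 = 12.4894.

x* = 20.5957, y* = 12.4894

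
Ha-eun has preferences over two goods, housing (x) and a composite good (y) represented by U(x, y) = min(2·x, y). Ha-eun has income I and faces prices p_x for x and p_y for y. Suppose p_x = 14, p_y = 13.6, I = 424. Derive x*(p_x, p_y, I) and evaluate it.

x* = 10.2913

Leontief preferences: the optimum is at the kink where x/1 = y/2, i.e. y = 2·x.
Budget: p_x·x + p_y·2·x = I, so (p_x + 2·p_y)·x = I.
Demand: x*(p_x,p_y,I) = I/(p_x + 2·p_y), y* = 2·I/(p_x + 2·p_y).
Here 14 + 2·13.6 = 41.2, giving x* = 10.2913.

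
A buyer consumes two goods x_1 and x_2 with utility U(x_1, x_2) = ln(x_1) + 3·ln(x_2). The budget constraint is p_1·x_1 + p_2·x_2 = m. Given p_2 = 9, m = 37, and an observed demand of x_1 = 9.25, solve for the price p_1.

Tangency: MRS = (1/3)·x_2/x_1 = p_1/p_2.
So p_2·x_2 = 3·p_1·x_1; combined with the budget, a share 0.25 of income goes to x_1.
Demand: x_1*(p_1,p_2,m) = 0.25·m/p_1 and x_2* = 0.75·m/p_2.
Set x_1* = 9.25 in the demand function and solve for p_1: p_1 = 1.

p_1 = 1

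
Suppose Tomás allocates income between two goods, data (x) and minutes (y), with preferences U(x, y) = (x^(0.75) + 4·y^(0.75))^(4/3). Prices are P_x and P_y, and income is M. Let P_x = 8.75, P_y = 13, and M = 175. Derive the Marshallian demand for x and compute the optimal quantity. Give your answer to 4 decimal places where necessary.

From the CES first-order condition, (1/4)·(y/x)^(0.25) = P_x/P_y.
Hence y/x = (4·P_x/P_y)^(1/(0.25)), i.e. raised to the 4 power.
With the ratio pinned down, the budget gives x* = M/(P_x + P_y·(y/x)) and y* = (y/x)·x*.
Numerically y/x = 52.541052, so x* = 175/(8.75 + 13·52.541052) = 0.253.

x* = 0.253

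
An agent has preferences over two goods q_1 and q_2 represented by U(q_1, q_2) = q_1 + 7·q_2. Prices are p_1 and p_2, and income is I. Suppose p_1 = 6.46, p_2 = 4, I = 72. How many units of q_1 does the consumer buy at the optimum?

q_1* = 0

Linear utility — the consumer picks whichever good has higher MU/price: 1/6.46 = 0.1548 vs 7/4 = 1.75.
q_2 gives more utility per dollar, so spend all income on q_2: q_2* = I/p_2, q_1* = 0.
Numerically: q_1* = 0, q_2* = 18.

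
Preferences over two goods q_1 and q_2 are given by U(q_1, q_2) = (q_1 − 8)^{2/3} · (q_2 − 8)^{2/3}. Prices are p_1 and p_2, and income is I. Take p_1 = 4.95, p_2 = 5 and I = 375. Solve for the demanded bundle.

This is Cobb-Douglas in (q_1−8, q_2−8): tangency gives 2/3·p_2·(q_2−8) = 2/3·p_1·(q_1−8).
Substituting into the budget: q_1* = 8 + 0.5·(I − 8·p_1 − 8·p_2)/p_1, and q_2* = 8 + 0.5·(…)/p_2.
Discretionary income = 375 − 8·4.95 − 8·5 = 295.4; q_1* = 8 + 0.5·295.4/4.95 = 37.8384; q_2* = 8 + 0.5·295.4/5 = 37.54.

q_1* = 37.8384, q_2* = 37.54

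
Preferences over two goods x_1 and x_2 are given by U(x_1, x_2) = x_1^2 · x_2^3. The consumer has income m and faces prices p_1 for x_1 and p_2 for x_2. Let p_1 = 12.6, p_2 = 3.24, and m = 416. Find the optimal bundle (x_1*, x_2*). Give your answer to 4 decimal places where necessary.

x_1* = 13.2063, x_2* = 77.037

Tangency: MRS = (2/3)·x_2/x_1 = p_1/p_2.
So 2·p_2·x_2 = 3·p_1·x_1; combined with the budget, a share 0.4 of income goes to x_1.
Demand: x_1*(p_1,p_2,m) = 0.4·m/p_1 and x_2* = 0.6·m/p_2.
At p_1=12.6, p_2=3.24, m=416: x_1* = 0.4·416/12.6 = 13.2063, x_2* = 77.037.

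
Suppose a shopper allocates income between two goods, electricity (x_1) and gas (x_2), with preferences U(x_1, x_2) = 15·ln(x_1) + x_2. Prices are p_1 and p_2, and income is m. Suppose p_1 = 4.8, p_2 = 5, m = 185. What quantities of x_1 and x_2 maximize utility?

x_1* = 15.625, x_2* = 22

Set MRS = p_1/p_2: (15/x_1)/1 = p_1/p_2.
So x_1*(p_1,p_2) = 15·p_2/p_1, independent of income; and x_2* = (m − 15·p_2)/p_2.
At the given prices: x_1* = 15·5/4.8 = 15.625, and x_2* = 22.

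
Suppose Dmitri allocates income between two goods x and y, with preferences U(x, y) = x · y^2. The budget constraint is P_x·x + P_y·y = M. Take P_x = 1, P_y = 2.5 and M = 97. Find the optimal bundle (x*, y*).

Demand: x*(P_x,P_y,M) = 1/3·M/P_x and y* = 2/3·M/P_y.
At P_x=1, P_y=2.5, M=97: x* = 1/3·97/1 = 32.3333, y* = 25.8667.

x* = 32.3333, y* = 25.8667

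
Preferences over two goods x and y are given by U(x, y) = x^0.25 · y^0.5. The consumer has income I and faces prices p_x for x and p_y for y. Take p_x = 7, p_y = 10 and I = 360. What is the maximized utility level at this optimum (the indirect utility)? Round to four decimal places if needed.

V = 9.9684

Demand: x*(p_x,p_y,I) = 1/3·I/p_x and y* = 2/3·I/p_y.
At p_x=7, p_y=10, I=360: x* = 1/3·360/7 = 17.1429, y* = 24.
Utility at the optimum: U(17.1429, 24) = 9.9684.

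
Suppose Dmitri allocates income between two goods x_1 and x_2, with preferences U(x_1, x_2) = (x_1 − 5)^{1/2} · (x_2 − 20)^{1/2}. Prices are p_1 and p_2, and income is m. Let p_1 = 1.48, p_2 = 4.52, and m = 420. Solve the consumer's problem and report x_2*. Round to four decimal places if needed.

Let x_1' = x_1−5, x_2' = x_2−20. MRS = x_2'/x_1' = p_1/p_2.
After buying the subsistence bundle (5, 20), a share 0.5 of the remaining income goes to x_1: x_1* = 5 + 0.5·(m − 5p_1 − 20p_2)/p_1.
Discretionary income = 420 − 5·1.48 − 20·4.52 = 322.2; x_2* = 20 + 0.5·322.2/4.52 = 55.6416.

x_2* = 55.6416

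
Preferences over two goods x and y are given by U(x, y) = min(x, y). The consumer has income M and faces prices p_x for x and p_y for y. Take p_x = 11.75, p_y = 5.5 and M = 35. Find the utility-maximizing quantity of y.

Leontief preferences: the optimum is at the kink where x/1 = y/1, i.e. y = x.
Budget: p_x·x + p_y·x = M, so (p_x + p_y)·x = M.
Demand: x*(p_x,p_y,M) = M/(p_x + p_y), y* = M/(p_x + p_y).
Here 11.75 + 5.5 = 17.25, giving y* = 2.029.

y* = 2.029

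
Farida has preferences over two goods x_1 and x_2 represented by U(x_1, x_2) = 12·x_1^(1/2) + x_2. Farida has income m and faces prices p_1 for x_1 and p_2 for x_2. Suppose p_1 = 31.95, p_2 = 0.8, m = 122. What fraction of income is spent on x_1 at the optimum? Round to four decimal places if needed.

share on x_1 = 0.0059

Solve: √x_1 = 6·p_2/p_1, so x_1*(p_1,p_2) = (6·p_2/p_1)², and x_2* = (m − p_1·x_1*)/p_2.
Plugging in: x_1* = (6·0.8/31.95)² = 0.0226, x_2* = 151.5986.
Expenditure on x_1: 31.95·0.0226 = 0.7211; share = 0.0059.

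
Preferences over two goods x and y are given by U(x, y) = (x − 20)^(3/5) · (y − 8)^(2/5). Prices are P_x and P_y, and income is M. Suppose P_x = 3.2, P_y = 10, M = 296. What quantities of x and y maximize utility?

Let x' = x−20, y' = y−8. MRS = (3/2)·y'/x' = P_x/P_y.
After buying the subsistence bundle (20, 8), a share 0.6 of the remaining income goes to x: x* = 20 + 0.6·(M − 20P_x − 8P_y)/P_x.
Discretionary income = 296 − 20·3.2 − 8·10 = 152; x* = 20 + 0.6·152/3.2 = 48.5; y* = 8 + 0.4·152/10 = 14.08.

x* = 48.5, y* = 14.08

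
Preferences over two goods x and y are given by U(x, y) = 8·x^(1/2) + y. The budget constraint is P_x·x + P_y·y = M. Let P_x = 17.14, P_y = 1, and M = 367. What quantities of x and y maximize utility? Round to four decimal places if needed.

x* = 0.0545, y* = 366.0665

Solve: √x = 4·P_y/P_x, so x*(P_x,P_y) = (4·P_y/P_x)², and y* = (M − P_x·x*)/P_y.
Plugging in: x* = (4·1/17.14)² = 0.0545, y* = 366.0665.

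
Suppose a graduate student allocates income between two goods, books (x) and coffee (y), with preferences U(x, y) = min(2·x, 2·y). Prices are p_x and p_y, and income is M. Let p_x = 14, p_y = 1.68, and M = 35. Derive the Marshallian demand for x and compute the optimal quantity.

x* = 2.2321

Leontief preferences: the optimum is at the kink where x/2 = y/2, i.e. y = x.
Budget: p_x·x + p_y·x = M, so (2·p_x + 2·p_y)·x = 2·M.
Demand: x*(p_x,p_y,M) = 2·M/(2·p_x + 2·p_y), y* = 2·M/(2·p_x + 2·p_y).
Here 2·14 + 2·1.68 = 31.36, giving x* = 2.2321.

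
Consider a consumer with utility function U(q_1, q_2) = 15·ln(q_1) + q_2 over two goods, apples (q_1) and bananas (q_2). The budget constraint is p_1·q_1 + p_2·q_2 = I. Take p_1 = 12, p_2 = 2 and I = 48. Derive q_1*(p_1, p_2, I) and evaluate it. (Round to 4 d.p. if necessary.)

So q_1*(p_1,p_2) = 15·p_2/p_1, independent of income; and q_2* = (I − 15·p_2)/p_2.
At the given prices: q_1* = 15·2/12 = 2.5.

q_1* = 2.5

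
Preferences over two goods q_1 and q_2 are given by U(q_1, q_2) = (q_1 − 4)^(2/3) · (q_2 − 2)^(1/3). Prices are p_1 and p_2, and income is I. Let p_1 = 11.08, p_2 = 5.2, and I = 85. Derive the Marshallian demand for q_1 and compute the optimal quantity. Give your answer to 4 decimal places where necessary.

After buying the subsistence bundle (4, 2), a share 2/3 of the remaining income goes to q_1: q_1* = 4 + 2/3·(I − 4p_1 − 2p_2)/p_1.
Discretionary income = 85 − 4·11.08 − 2·5.2 = 30.28; q_1* = 4 + 2/3·30.28/11.08 = 5.8219.

q_1* = 5.8219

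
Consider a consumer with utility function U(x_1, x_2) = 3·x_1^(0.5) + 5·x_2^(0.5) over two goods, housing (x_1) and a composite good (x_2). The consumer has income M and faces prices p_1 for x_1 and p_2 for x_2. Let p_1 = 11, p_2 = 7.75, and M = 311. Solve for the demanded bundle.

x_1* = 5.7202, x_2* = 32.0101

MU_x_1 ∝ 3·x_1^(-0.5), MU_x_2 ∝ 5·x_2^(-0.5), so MRS = (3/5)·(x_2/x_1)^(0.5) = p_1/p_2.
Solve for the ratio: x_2/x_1 = [(5/3)·p_1/p_2]^(2).
Substitute x_2 = (x_2/x_1)·x_1 into the budget: x_1* = M/(p_1 + p_2·(x_2/x_1)).
Numerically x_2/x_1 = 5.596023, so x_1* = 311/(11 + 7.75·5.596023) = 5.7202 and x_2* = 5.596023·5.7202 = 32.0101.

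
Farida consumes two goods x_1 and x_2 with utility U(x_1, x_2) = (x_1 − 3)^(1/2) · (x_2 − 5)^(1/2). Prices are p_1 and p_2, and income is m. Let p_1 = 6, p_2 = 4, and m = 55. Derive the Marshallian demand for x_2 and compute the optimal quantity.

MRS = (x_2−5)/(x_1−3). Tangency with p_1/p_2 gives x_2−5 = (p_1/p_2)·(x_1−3).
After buying the subsistence bundle (3, 5), a share 0.5 of the remaining income goes to x_1: x_1* = 3 + 0.5·(m − 3p_1 − 5p_2)/p_1.
Discretionary income = 55 − 3·6 − 5·4 = 17; x_2* = 5 + 0.5·17/4 = 7.125.

x_2* = 7.125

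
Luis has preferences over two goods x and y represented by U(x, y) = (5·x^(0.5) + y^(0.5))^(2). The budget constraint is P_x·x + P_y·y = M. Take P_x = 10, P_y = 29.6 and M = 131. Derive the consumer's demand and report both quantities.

MU_x ∝ 5·x^(-0.5), MU_y ∝ y^(-0.5), so MRS = 5·(y/x)^(0.5) = P_x/P_y.
Solve for the ratio: y/x = [(1/5)·P_x/P_y]^(2).
With the ratio pinned down, the budget gives x* = M/(P_x + P_y·(y/x)) and y* = (y/x)·x*.
Numerically y/x = 0.004565, so x* = 131/(10 + 29.6·0.004565) = 12.9253 and y* = 0.004565·12.9253 = 0.059.

x* = 12.9253, y* = 0.059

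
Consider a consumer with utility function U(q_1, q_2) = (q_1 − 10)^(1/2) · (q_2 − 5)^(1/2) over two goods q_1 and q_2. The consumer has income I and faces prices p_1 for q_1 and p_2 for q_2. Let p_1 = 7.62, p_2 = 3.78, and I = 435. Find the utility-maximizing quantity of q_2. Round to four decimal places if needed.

After buying the subsistence bundle (10, 5), a share 0.5 of the remaining income goes to q_1: q_1* = 10 + 0.5·(I − 10p_1 − 5p_2)/p_1.
Discretionary income = 435 − 10·7.62 − 5·3.78 = 339.9; q_2* = 5 + 0.5·339.9/3.78 = 49.9603.

q_2* = 49.9603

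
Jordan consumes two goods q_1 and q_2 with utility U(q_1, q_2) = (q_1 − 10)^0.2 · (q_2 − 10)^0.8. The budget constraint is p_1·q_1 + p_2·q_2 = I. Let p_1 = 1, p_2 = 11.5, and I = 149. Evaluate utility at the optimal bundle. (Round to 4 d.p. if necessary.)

V = 2.0622

Let q_1' = q_1−10, q_2' = q_2−10. MRS = (1/4)·q_2'/q_1' = p_1/p_2.
After buying the subsistence bundle (10, 10), a share 0.2 of the remaining income goes to q_1: q_1* = 10 + 0.2·(I − 10p_1 − 10p_2)/p_1.
Discretionary income = 149 − 10·1 − 10·11.5 = 24; q_1* = 10 + 0.2·24/1 = 14.8; q_2* = 10 + 0.8·24/11.5 = 11.6696.
Utility at the optimum: U(14.8, 11.6696) = 2.0622.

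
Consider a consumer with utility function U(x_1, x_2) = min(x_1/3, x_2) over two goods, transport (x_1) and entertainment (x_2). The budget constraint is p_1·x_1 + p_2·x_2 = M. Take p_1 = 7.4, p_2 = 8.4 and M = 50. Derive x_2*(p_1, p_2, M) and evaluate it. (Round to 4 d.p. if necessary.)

x_2* = 1.634

Here 3·7.4 + 8.4 = 30.6, giving x_2* = 1.634.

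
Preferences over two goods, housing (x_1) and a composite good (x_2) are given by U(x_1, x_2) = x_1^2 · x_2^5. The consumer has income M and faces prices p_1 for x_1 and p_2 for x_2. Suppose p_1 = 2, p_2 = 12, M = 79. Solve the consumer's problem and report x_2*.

MU_x_1/MU_x_2 = (2·x_2)/(5·x_1); tangency sets this equal to p_1/p_2.
So 2·p_2·x_2 = 5·p_1·x_1; combined with the budget, a share 2/7 of income goes to x_1.
Demand: x_1*(p_1,p_2,M) = 2/7·M/p_1 and x_2* = 5/7·M/p_2.
At p_1=2, p_2=12, M=79: x_2* = 5/7·79/12 = 4.7024.

x_2* = 4.7024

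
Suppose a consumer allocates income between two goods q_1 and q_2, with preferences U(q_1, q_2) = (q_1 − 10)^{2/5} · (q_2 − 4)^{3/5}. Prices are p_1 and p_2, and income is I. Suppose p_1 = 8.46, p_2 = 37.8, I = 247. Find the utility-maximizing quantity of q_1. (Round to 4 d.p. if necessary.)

MRS = (2/3)·(q_2−4)/(q_1−10). Tangency with p_1/p_2 gives q_2−4 = (3/2)·(p_1/p_2)·(q_1−10).
Substituting into the budget: q_1* = 10 + 0.4·(I − 10·p_1 − 4·p_2)/p_1, and q_2* = 4 + 0.6·(…)/p_2.
Discretionary income = 247 − 10·8.46 − 4·37.8 = 11.2; q_1* = 10 + 0.4·11.2/8.46 = 10.5296.

q_1* = 10.5296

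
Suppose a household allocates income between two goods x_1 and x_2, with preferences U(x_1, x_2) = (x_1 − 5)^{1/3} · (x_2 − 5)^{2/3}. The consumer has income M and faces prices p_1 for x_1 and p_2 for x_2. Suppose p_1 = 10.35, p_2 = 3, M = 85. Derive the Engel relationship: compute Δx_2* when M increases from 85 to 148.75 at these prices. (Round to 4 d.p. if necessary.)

Let x_1' = x_1−5, x_2' = x_2−5. MRS = (1/2)·x_2'/x_1' = p_1/p_2.
After buying the subsistence bundle (5, 5), a share 1/3 of the remaining income goes to x_1: x_1* = 5 + 1/3·(M − 5p_1 − 5p_2)/p_1.
Discretionary income = 85 − 5·10.35 − 5·3 = 18.25; x_2* = 5 + 2/3·18.25/3 = 9.0556.
At M' = 148.75: x_2* = 23.2222. Change: 23.2222 − 9.0556 = 14.1667.

Δx_2* = 14.1667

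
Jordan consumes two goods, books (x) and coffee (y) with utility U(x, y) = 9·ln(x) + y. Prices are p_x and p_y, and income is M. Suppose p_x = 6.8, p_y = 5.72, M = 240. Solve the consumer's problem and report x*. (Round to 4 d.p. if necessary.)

Set MRS = p_x/p_y: (9/x)/1 = p_x/p_y.
So x*(p_x,p_y) = 9·p_y/p_x, independent of income; and y* = (M − 9·p_y)/p_y.
At the given prices: x* = 9·5.72/6.8 = 7.5706.

x* = 7.5706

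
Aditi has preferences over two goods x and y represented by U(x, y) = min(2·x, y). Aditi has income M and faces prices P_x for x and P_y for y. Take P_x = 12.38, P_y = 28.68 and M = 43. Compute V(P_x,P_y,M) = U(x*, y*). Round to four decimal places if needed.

V = 1.2332

With perfect complements, no substitution: consume in ratio x:y = 1:2.
Budget: P_x·x + P_y·2·x = M, so (P_x + 2·P_y)·x = M.
Demand: x*(P_x,P_y,M) = M/(P_x + 2·P_y), y* = 2·M/(P_x + 2·P_y).
Here 12.38 + 2·28.68 = 69.74, giving x* = 0.6166 and y* = 1.2332.
Utility at the optimum: U(0.6166, 1.2332) = 1.2332.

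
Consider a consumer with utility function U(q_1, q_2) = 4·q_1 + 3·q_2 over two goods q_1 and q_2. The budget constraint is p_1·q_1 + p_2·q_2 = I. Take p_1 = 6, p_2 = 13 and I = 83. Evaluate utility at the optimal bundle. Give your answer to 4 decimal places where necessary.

V = 55.3333

Perfect substitutes: compare marginal utility per dollar. 4/p_1 vs 3/p_2 → 0.6667 vs 0.2308.
q_1 gives more utility per dollar, so spend all income on q_1: q_1* = I/p_1, q_2* = 0.
Numerically: q_1* = 13.8333, q_2* = 0.
Utility at the optimum: U(13.8333, 0) = 55.3333.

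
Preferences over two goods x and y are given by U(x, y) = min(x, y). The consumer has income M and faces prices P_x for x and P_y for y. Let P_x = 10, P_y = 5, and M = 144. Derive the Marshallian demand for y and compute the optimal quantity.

y* = 9.6

With perfect complements, no substitution: consume in ratio x:y = 1:1.
Budget: P_x·x + P_y·x = M, so (P_x + P_y)·x = M.
Demand: x*(P_x,P_y,M) = M/(P_x + P_y), y* = M/(P_x + P_y).
Here 10 + 5 = 15, giving y* = 9.6.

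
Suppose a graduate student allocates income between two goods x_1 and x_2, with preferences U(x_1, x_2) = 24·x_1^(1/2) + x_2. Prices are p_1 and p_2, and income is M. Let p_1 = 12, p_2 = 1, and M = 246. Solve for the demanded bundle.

x_1* = 1, x_2* = 234

MU_x_1 = 12/√x_1, MU_x_2 = 1. Tangency: 12/√x_1 = p_1/p_2.
Solve: √x_1 = 12·p_2/p_1, so x_1*(p_1,p_2) = (12·p_2/p_1)², and x_2* = (M − p_1·x_1*)/p_2.
Plugging in: x_1* = (12·1/12)² = 1, x_2* = 234.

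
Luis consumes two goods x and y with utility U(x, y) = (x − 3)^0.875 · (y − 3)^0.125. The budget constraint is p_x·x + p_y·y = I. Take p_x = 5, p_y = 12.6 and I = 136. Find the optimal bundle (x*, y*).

Let x' = x−3, y' = y−3. MRS = 7·y'/x' = p_x/p_y.
After buying the subsistence bundle (3, 3), a share 0.875 of the remaining income goes to x: x* = 3 + 0.875·(I − 3p_x − 3p_y)/p_x.
Discretionary income = 136 − 3·5 − 3·12.6 = 83.2; x* = 3 + 0.875·83.2/5 = 17.56; y* = 3 + 0.125·83.2/12.6 = 3.8254.

x* = 17.56, y* = 3.8254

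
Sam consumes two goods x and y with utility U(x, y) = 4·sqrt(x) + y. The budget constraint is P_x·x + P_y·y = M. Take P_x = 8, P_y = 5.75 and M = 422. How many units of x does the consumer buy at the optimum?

Set MRS = P_x/P_y: 2·x^(−1/2) = P_x/P_y.
Thus x* = (2·P_y/P_x)² — independent of M — with the rest of income spent on y.
Plugging in: x* = (2·5.75/8)² = 2.0664.

x* = 2.0664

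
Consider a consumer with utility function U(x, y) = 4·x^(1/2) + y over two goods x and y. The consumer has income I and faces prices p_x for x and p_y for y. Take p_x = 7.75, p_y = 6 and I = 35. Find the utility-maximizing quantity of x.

MU_x = 2/√x, MU_y = 1. Tangency: 2/√x = p_x/p_y.
Thus x* = (2·p_y/p_x)² — independent of I — with the rest of income spent on y.
Plugging in: x* = (2·6/7.75)² = 2.3975.

x* = 2.3975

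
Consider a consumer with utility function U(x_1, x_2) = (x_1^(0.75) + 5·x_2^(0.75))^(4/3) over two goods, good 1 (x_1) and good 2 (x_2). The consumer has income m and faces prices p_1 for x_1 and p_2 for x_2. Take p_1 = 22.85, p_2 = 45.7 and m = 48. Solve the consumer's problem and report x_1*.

From the CES first-order condition, (1/5)·(x_2/x_1)^(0.25) = p_1/p_2.
Solve for the ratio: x_2/x_1 = [5·p_1/p_2]^(4).
With the ratio pinned down, the budget gives x_1* = m/(p_1 + p_2·(x_2/x_1)) and x_2* = (x_2/x_1)·x_1*.
Numerically x_2/x_1 = 39.0625, so x_1* = 48/(22.85 + 45.7·39.0625) = 0.0265.

x_1* = 0.0265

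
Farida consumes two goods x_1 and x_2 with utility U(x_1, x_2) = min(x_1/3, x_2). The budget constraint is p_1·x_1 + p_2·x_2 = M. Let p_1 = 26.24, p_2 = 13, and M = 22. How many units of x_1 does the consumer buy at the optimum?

x_1* = 0.7196

Leontief preferences: the optimum is at the kink where x_1/3 = x_2/1, i.e. x_2 = (1/3)·x_1.
Budget: p_1·x_1 + p_2·(1/3)·x_1 = M, so (3·p_1 + p_2)·x_1 = 3·M.
Demand: x_1*(p_1,p_2,M) = 3·M/(3·p_1 + p_2), x_2* = M/(3·p_1 + p_2).
Here 3·26.24 + 13 = 91.72, giving x_1* = 0.7196.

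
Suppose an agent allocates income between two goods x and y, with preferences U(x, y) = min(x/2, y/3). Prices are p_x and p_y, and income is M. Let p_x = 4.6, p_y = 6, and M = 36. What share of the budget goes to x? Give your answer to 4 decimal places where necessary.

With perfect complements, no substitution: consume in ratio x:y = 2:3.
Budget: p_x·x + p_y·(3/2)·x = M, so (2·p_x + 3·p_y)·x = 2·M.
Demand: x*(p_x,p_y,M) = 2·M/(2·p_x + 3·p_y), y* = 3·M/(2·p_x + 3·p_y).
Here 2·4.6 + 3·6 = 27.2, giving x* = 2.6471 and y* = 3.9706.
Expenditure on x: 4.6·2.6471 = 12.1765; share = 0.3382.

share on x = 0.3382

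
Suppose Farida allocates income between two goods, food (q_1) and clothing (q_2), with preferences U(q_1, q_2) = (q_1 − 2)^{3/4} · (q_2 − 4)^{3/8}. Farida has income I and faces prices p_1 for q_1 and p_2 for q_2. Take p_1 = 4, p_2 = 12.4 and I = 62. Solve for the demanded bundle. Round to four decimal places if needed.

q_1* = 2.7333, q_2* = 4.1183

This is Cobb-Douglas in (q_1−2, q_2−4): tangency gives 0.75·p_2·(q_2−4) = 0.375·p_1·(q_1−2).
After buying the subsistence bundle (2, 4), a share 2/3 of the remaining income goes to q_1: q_1* = 2 + 2/3·(I − 2p_1 − 4p_2)/p_1.
Discretionary income = 62 − 2·4 − 4·12.4 = 4.4; q_1* = 2 + 2/3·4.4/4 = 2.7333; q_2* = 4 + 1/3·4.4/12.4 = 4.1183.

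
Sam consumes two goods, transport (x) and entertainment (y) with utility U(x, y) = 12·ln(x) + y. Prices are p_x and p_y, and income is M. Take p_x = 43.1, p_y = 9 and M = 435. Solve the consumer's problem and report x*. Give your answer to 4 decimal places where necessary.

MU_x = 12/x, MU_y = 1. Tangency: 12/x = p_x/p_y.
So x*(p_x,p_y) = 12·p_y/p_x, independent of income; and y* = (M − 12·p_y)/p_y.
At the given prices: x* = 12·9/43.1 = 2.5058.

x* = 2.5058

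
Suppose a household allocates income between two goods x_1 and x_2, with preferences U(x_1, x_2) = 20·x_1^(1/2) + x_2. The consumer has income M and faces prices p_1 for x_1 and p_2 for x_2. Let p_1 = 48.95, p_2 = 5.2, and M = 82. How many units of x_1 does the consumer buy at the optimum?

MU_x_1 = 10/√x_1, MU_x_2 = 1. Tangency: 10/√x_1 = p_1/p_2.
Solve: √x_1 = 10·p_2/p_1, so x_1*(p_1,p_2) = (10·p_2/p_1)², and x_2* = (M − p_1·x_1*)/p_2.
Plugging in: x_1* = (10·5.2/48.95)² = 1.1285.

x_1* = 1.1285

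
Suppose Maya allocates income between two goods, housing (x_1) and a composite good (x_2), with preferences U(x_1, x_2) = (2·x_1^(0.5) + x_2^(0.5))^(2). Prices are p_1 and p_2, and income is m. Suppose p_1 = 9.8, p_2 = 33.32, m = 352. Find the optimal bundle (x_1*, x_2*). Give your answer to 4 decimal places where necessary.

x_1* = 33.4582, x_2* = 0.7236

Substitute x_2 = (x_2/x_1)·x_1 into the budget: x_1* = m/(p_1 + p_2·(x_2/x_1)).
Numerically x_2/x_1 = 0.021626, so x_1* = 352/(9.8 + 33.32·0.021626) = 33.4582 and x_2* = 0.021626·33.4582 = 0.7236.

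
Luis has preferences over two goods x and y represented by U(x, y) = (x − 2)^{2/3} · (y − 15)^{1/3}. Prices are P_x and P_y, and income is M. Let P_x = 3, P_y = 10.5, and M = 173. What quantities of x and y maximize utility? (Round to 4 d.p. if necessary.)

x* = 4.1111, y* = 15.3016

MRS = 2·(y−15)/(x−2). Tangency with P_x/P_y gives y−15 = (1/2)·(P_x/P_y)·(x−2).
After buying the subsistence bundle (2, 15), a share 2/3 of the remaining income goes to x: x* = 2 + 2/3·(M − 2P_x − 15P_y)/P_x.
Discretionary income = 173 − 2·3 − 15·10.5 = 9.5; x* = 2 + 2/3·9.5/3 = 4.1111; y* = 15 + 1/3·9.5/10.5 = 15.3016.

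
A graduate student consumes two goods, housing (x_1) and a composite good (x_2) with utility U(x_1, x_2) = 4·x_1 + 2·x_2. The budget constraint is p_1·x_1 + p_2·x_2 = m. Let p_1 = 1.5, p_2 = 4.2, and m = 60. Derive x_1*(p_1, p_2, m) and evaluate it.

x_1* = 40

Numerically: x_1* = 40, x_2* = 0.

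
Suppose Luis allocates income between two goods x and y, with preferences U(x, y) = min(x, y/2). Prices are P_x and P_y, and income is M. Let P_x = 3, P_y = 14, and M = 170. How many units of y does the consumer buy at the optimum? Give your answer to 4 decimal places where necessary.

Leontief preferences: the optimum is at the kink where x/1 = y/2, i.e. y = 2·x.
Budget: P_x·x + P_y·2·x = M, so (P_x + 2·P_y)·x = M.
Demand: x*(P_x,P_y,M) = M/(P_x + 2·P_y), y* = 2·M/(P_x + 2·P_y).
Here 3 + 2·14 = 31, giving y* = 10.9677.

y* = 10.9677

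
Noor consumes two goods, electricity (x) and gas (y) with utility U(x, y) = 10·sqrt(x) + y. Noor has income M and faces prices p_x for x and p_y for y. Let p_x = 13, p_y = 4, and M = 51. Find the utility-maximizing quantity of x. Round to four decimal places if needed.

MU_x = 5/√x, MU_y = 1. Tangency: 5/√x = p_x/p_y.
Solve: √x = 5·p_y/p_x, so x*(p_x,p_y) = (5·p_y/p_x)², and y* = (M − p_x·x*)/p_y.
Plugging in: x* = (5·4/13)² = 2.3669.

x* = 2.3669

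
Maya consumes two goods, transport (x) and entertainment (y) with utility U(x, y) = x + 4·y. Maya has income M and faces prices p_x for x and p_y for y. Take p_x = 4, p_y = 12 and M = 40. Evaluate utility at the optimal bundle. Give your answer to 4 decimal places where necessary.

Linear utility — the consumer picks whichever good has higher MU/price: 1/4 = 0.25 vs 4/12 = 0.3333.
y gives more utility per dollar, so spend all income on y: y* = M/p_y, x* = 0.
Numerically: x* = 0, y* = 3.3333.
Utility at the optimum: U(0, 3.3333) = 13.3333.

V = 13.3333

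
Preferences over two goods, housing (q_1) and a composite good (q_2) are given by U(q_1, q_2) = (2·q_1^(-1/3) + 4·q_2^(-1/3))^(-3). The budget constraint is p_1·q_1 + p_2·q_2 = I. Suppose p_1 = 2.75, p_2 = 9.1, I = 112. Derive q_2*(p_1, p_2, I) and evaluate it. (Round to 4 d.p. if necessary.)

From the CES first-order condition, (1/2)·(q_2/q_1)^(4/3) = p_1/p_2.
Solve for the ratio: q_2/q_1 = [2·p_1/p_2]^(0.75).
With the ratio pinned down, the budget gives q_1* = I/(p_1 + p_2·(q_2/q_1)) and q_2* = (q_2/q_1)·q_1*.
Numerically q_2/q_1 = 0.685474, so q_1* = 112/(2.75 + 9.1·0.685474) = 12.4613 and q_2* = 0.685474·12.4613 = 8.5419.

q_2* = 8.5419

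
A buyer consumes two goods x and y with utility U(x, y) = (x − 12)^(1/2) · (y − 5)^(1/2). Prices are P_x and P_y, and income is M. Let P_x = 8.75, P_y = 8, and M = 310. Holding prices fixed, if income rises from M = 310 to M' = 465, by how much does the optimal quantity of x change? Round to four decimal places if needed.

Δx* = 8.8571

After buying the subsistence bundle (12, 5), a share 0.5 of the remaining income goes to x: x* = 12 + 0.5·(M − 12P_x − 5P_y)/P_x.
Discretionary income = 310 − 12·8.75 − 5·8 = 165; x* = 12 + 0.5·165/8.75 = 21.4286.
At M' = 465: x* = 30.2857. Change: 30.2857 − 21.4286 = 8.8571.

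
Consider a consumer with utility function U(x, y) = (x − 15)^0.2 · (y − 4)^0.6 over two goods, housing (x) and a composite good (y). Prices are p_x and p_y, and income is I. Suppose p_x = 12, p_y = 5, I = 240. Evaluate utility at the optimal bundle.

MRS = (1/3)·(y−4)/(x−15). Tangency with p_x/p_y gives y−4 = 3·(p_x/p_y)·(x−15).
Substituting into the budget: x* = 15 + 0.25·(I − 15·p_x − 4·p_y)/p_x, and y* = 4 + 0.75·(…)/p_y.
Discretionary income = 240 − 15·12 − 4·5 = 40; x* = 15 + 0.25·40/12 = 15.8333; y* = 4 + 0.75·40/5 = 10.
Utility at the optimum: U(15.8333, 10) = 2.8252.

V = 2.8252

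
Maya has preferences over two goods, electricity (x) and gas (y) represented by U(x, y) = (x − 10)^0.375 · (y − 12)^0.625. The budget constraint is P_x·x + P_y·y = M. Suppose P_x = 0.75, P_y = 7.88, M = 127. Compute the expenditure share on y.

share on y = 0.8673

MRS = (3/5)·(y−12)/(x−10). Tangency with P_x/P_y gives y−12 = (5/3)·(P_x/P_y)·(x−10).
Substituting into the budget: x* = 10 + 0.375·(M − 10·P_x − 12·P_y)/P_x, and y* = 12 + 0.625·(…)/P_y.
Discretionary income = 127 − 10·0.75 − 12·7.88 = 24.94; x* = 10 + 0.375·24.94/0.75 = 22.47; y* = 12 + 0.625·24.94/7.88 = 13.9781.
Expenditure on y: 7.88·13.9781 = 110.1475; share = 0.8673.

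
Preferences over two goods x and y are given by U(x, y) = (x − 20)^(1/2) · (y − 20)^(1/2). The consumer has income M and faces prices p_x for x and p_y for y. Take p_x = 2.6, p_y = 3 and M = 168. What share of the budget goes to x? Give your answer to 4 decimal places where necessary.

After buying the subsistence bundle (20, 20), a share 0.5 of the remaining income goes to x: x* = 20 + 0.5·(M − 20p_x − 20p_y)/p_x.
Discretionary income = 168 − 20·2.6 − 20·3 = 56; x* = 20 + 0.5·56/2.6 = 30.7692; y* = 20 + 0.5·56/3 = 29.3333.
Expenditure on x: 2.6·30.7692 = 80; share = 0.4762.

share on x = 0.4762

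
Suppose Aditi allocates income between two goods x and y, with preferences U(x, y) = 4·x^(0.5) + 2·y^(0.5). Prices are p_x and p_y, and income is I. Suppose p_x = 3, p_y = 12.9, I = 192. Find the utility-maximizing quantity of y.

y* = 0.8178

From the CES first-order condition, 2·(y/x)^(0.5) = p_x/p_y.
Solve for the ratio: y/x = [(1/2)·p_x/p_y]^(2).
With the ratio pinned down, the budget gives x* = I/(p_x + p_y·(y/x)) and y* = (y/x)·x*.
Numerically y/x = 0.013521, so x* = 192/(3 + 12.9·0.013521) = 60.4835 and y* = 0.013521·60.4835 = 0.8178.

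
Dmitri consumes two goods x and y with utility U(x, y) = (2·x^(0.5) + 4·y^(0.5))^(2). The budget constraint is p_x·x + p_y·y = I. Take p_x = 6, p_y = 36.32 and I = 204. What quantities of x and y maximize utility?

x* = 20.4721, y* = 2.2348

MU_x ∝ 2·x^(-0.5), MU_y ∝ 4·y^(-0.5), so MRS = (1/2)·(y/x)^(0.5) = p_x/p_y.
Solve for the ratio: y/x = [2·p_x/p_y]^(2).
Substitute y = (y/x)·x into the budget: x* = I/(p_x + p_y·(y/x)).
Numerically y/x = 0.109162, so x* = 204/(6 + 36.32·0.109162) = 20.4721 and y* = 0.109162·20.4721 = 2.2348.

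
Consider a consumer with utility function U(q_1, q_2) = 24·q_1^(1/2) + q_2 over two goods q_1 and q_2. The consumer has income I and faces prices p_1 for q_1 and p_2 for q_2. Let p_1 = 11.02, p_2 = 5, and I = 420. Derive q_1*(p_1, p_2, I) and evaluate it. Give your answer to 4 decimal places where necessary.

q_1* = 29.6442

Thus q_1* = (12·p_2/p_1)² — independent of I — with the rest of income spent on q_2.
Plugging in: q_1* = (12·5/11.02)² = 29.6442.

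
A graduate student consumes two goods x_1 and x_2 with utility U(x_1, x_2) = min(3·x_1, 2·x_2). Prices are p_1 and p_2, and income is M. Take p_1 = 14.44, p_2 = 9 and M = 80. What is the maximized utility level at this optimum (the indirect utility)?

V = 8.5898

With perfect complements, no substitution: consume in ratio x_1:x_2 = 2:3.
Budget: p_1·x_1 + p_2·(3/2)·x_1 = M, so (2·p_1 + 3·p_2)·x_1 = 2·M.
Demand: x_1*(p_1,p_2,M) = 2·M/(2·p_1 + 3·p_2), x_2* = 3·M/(2·p_1 + 3·p_2).
Here 2·14.44 + 3·9 = 55.88, giving x_1* = 2.8633 and x_2* = 4.2949.
Utility at the optimum: U(2.8633, 4.2949) = 8.5898.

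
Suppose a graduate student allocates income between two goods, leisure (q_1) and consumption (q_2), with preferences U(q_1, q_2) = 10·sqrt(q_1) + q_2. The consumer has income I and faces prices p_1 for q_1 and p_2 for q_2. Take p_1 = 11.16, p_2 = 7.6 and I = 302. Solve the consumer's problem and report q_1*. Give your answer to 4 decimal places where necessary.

q_1* = 11.5941

MU_q_1 = 5/√q_1, MU_q_2 = 1. Tangency: 5/√q_1 = p_1/p_2.
Thus q_1* = (5·p_2/p_1)² — independent of I — with the rest of income spent on q_2.
Plugging in: q_1* = (5·7.6/11.16)² = 11.5941.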